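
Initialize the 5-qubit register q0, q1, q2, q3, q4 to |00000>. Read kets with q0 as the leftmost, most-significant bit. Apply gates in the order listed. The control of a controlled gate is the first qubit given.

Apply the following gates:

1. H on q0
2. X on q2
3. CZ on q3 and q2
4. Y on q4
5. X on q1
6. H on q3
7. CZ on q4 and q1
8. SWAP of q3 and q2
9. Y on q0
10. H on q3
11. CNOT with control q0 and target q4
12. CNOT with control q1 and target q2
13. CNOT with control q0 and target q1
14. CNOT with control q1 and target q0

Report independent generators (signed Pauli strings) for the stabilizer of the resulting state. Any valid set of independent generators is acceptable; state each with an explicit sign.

The final state is stabilized by the group generated by -IXIIX, +IIXII, -IIIXI, -ZIIII, +IZIIZ; other independent generating sets are equally valid.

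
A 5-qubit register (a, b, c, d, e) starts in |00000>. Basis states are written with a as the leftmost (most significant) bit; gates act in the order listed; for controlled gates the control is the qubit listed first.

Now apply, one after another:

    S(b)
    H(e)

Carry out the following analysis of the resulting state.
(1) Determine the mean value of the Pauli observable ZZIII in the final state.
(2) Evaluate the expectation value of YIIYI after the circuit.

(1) In the final state, ZZIII has expectation 1.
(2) In the final state, YIIYI has expectation 0.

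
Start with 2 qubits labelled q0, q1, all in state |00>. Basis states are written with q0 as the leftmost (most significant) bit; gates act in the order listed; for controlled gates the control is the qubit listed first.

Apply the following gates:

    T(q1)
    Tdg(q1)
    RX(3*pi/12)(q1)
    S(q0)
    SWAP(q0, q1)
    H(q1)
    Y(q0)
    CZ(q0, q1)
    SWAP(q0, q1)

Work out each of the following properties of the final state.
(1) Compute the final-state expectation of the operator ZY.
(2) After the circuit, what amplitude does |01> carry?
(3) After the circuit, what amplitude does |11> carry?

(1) The observable ZY averages to -sqrt(2)/2.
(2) The amplitude on |01> is I*sqrt(2*sqrt(2) + 4)/4.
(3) |11> carries amplitude -I*sqrt(2*sqrt(2) + 4)/4 in the final state.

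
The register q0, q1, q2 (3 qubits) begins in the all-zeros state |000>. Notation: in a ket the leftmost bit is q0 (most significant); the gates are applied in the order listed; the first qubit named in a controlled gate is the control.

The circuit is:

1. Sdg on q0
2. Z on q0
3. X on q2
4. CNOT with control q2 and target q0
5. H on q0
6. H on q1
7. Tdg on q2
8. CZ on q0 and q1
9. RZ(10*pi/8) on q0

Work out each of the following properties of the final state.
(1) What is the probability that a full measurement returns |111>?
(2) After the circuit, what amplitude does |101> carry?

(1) The probability of measuring |111> is 1/4.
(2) |101> carries amplitude -exp(3*I*pi/8)/2 in the final state.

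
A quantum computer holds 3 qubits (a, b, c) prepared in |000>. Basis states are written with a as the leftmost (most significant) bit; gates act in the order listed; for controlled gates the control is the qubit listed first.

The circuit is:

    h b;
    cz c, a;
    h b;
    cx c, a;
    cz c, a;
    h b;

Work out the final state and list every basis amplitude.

The final amplitudes are sqrt(2)/2 on |000>, sqrt(2)/2 on |010>, and 0 on every other basis state.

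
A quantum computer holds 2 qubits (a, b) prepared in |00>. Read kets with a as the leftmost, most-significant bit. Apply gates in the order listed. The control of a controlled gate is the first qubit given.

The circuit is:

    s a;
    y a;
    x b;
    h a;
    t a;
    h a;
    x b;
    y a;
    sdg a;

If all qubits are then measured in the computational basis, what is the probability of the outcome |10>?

A full measurement returns |10> with probability 1/2 - sqrt(2)/4.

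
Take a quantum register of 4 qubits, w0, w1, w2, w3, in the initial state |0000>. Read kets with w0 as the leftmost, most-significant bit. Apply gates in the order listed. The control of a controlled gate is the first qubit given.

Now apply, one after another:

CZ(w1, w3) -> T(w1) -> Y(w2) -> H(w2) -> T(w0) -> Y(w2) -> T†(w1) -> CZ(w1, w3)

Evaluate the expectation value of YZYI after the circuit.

The expectation value of YZYI is 0.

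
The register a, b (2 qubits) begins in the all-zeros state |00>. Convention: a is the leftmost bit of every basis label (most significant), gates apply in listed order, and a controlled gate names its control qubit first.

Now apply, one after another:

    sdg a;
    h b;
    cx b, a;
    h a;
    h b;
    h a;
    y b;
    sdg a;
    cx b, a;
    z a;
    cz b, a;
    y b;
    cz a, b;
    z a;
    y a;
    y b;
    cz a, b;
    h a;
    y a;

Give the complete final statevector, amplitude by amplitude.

After the circuit, the state carries amplitude sqrt(2)*(1 + I)/4 on |00>, sqrt(2)*(1 + I)/4 on |01>, sqrt(2)*(-1 + I)/4 on |10>, sqrt(2)*(1 - I)/4 on |11>.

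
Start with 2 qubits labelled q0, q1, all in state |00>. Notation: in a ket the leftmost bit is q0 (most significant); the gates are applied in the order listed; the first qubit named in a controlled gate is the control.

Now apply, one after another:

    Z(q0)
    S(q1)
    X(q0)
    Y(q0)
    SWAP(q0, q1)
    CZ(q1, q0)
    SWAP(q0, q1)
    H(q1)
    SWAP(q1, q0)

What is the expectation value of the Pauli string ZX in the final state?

The expectation value of ZX is 0.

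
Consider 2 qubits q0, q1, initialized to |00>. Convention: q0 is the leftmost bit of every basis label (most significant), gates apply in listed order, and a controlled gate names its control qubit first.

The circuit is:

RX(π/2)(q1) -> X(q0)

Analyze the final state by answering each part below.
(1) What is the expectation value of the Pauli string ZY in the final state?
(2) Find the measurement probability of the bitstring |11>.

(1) The observable ZY averages to 1.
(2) The probability of measuring |11> is 1/2.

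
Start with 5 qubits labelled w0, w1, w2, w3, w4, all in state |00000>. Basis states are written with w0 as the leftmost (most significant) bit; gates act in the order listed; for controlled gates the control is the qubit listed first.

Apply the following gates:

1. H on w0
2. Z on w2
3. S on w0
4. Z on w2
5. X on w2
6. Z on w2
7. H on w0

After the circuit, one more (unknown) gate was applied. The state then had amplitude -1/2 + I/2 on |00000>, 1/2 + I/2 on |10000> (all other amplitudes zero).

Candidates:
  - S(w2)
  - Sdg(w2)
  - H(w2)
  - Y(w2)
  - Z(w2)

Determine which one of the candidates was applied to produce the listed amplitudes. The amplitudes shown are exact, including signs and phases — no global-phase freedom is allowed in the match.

It was Y(w2) that produced the state shown.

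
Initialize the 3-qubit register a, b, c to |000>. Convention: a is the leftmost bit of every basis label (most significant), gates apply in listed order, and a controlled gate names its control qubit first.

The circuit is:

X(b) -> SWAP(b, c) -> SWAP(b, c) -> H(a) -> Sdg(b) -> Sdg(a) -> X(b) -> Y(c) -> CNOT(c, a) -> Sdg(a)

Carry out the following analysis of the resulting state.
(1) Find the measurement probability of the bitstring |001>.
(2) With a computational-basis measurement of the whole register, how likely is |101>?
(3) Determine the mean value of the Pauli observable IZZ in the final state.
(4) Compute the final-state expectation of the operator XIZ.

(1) Outcome |001> occurs with probability 1/2.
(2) A full measurement returns |101> with probability 1/2.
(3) The observable IZZ averages to -1.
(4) The expectation value of XIZ is -1.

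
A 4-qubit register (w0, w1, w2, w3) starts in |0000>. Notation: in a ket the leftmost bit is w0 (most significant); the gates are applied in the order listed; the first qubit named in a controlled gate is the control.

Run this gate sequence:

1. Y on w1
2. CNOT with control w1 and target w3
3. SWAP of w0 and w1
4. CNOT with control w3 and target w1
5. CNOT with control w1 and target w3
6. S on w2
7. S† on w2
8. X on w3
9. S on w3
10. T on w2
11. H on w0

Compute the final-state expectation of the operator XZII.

The observable XZII averages to 1.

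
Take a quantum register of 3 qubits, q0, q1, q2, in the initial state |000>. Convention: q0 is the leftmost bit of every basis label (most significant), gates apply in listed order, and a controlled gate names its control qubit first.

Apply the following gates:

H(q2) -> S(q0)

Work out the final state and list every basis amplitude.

The resulting statevector has amplitude sqrt(2)/2 on |000>, sqrt(2)/2 on |001>, and 0 on every other basis state.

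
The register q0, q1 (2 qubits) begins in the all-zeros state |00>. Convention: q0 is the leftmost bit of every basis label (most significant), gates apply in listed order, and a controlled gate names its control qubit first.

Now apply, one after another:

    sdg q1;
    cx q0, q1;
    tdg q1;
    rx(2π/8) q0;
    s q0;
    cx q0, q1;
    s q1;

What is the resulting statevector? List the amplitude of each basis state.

After the circuit, the state carries amplitude sqrt(sqrt(2) + 2)/2 on |00>, 0 on |01>, 0 on |10>, I*sqrt(2 - sqrt(2))/2 on |11>.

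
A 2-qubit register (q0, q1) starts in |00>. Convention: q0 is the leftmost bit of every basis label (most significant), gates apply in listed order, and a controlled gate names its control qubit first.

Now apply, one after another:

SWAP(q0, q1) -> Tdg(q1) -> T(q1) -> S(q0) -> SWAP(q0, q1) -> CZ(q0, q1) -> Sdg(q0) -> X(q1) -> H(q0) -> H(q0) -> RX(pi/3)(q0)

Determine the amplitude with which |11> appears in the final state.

The final state's coefficient on |11> equals -I/2. Key observation: gates 9-10 undo each other exactly, leaving only the rest of the circuit to track.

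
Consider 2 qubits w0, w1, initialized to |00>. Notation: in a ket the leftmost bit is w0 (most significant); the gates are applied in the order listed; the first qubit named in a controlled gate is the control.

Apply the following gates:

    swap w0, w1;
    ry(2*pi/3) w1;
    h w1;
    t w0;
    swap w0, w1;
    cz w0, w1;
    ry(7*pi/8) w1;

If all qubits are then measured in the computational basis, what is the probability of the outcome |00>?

Outcome |00> occurs with probability (2 - sqrt(sqrt(2) + 2))*(sqrt(3) + 2)/16.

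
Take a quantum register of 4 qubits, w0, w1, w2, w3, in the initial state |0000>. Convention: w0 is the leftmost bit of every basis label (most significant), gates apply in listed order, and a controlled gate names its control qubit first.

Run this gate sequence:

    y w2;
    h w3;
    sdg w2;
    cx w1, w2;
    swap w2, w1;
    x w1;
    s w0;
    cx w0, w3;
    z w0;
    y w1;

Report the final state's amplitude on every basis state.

The final amplitudes are sqrt(2)*I/2 on |0100>, sqrt(2)*I/2 on |0101>, and 0 on every other basis state.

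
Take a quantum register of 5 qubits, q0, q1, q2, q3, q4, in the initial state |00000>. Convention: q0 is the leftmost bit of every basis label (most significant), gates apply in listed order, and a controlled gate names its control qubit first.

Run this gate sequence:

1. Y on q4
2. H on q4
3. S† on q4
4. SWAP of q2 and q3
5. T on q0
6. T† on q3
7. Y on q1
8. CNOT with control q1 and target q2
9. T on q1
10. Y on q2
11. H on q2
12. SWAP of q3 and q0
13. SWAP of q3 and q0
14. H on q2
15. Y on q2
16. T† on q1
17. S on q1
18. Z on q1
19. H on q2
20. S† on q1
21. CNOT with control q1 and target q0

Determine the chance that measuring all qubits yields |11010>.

The probability of measuring |11010> is 0.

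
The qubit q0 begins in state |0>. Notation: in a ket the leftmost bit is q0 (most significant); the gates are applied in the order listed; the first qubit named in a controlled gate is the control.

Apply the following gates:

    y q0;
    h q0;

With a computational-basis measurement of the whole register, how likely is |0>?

Outcome |0> occurs with probability 1/2.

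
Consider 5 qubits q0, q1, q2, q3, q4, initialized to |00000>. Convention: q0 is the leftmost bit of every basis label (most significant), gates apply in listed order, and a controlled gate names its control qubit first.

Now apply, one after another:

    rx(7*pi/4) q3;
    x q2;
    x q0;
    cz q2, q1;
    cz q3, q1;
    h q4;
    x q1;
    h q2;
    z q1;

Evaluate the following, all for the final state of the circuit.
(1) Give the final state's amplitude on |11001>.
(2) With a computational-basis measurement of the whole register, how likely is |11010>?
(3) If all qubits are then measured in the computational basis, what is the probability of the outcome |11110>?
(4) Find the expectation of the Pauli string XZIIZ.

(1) The final state's coefficient on |11001> equals sqrt(sqrt(2) + 2)/4.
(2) Outcome |11010> occurs with probability 1/8 - sqrt(2)/16.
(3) A full measurement returns |11110> with probability 1/8 - sqrt(2)/16.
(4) The expectation value of XZIIZ is 0.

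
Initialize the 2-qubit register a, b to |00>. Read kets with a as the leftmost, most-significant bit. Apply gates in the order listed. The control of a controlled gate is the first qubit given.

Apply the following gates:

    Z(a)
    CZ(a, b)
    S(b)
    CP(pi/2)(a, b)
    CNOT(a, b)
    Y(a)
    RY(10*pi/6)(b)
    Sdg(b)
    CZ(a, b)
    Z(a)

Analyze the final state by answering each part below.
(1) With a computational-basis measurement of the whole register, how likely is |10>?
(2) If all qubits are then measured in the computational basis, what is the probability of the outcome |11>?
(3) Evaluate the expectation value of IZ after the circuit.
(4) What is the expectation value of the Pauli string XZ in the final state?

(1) Outcome |10> occurs with probability 3/4.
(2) A full measurement returns |11> with probability 1/4.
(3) The expectation value of IZ is 1/2.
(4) The observable XZ averages to 0.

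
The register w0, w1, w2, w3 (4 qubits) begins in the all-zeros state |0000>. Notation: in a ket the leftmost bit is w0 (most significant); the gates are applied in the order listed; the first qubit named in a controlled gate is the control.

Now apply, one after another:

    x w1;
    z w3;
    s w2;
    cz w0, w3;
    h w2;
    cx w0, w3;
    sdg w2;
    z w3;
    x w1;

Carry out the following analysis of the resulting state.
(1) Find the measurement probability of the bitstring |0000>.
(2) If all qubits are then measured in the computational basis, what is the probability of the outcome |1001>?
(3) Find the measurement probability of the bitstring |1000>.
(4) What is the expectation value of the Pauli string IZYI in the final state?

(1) The probability of measuring |0000> is 1/2.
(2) A full measurement returns |1001> with probability 0.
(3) A full measurement returns |1000> with probability 0.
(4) The expectation value of IZYI is -1.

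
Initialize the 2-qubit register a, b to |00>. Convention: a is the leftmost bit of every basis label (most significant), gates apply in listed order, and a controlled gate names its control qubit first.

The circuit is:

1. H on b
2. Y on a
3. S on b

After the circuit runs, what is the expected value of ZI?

The observable ZI averages to -1.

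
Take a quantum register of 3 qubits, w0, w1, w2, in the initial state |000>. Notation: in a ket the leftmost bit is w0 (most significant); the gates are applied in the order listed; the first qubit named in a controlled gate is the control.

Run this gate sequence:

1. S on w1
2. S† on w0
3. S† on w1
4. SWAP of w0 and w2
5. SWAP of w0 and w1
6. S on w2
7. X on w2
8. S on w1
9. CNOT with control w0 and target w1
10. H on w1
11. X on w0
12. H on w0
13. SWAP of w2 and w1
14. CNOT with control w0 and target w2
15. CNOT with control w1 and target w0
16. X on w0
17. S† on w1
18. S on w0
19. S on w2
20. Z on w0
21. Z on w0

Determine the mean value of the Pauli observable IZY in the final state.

The expectation value of IZY is -1.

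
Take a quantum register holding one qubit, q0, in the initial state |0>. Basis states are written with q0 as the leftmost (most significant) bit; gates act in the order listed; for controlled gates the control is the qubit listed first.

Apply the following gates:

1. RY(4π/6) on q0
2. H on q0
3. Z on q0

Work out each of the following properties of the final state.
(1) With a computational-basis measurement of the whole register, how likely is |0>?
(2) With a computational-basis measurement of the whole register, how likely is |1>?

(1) The probability of measuring |0> is sqrt(3)/4 + 1/2.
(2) The probability of measuring |1> is 1/2 - sqrt(3)/4.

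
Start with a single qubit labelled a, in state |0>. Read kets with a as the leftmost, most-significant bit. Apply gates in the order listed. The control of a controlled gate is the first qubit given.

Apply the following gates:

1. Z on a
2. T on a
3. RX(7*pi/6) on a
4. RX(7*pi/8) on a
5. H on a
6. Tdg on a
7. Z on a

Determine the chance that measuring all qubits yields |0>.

The probability of measuring |0> is 1/2.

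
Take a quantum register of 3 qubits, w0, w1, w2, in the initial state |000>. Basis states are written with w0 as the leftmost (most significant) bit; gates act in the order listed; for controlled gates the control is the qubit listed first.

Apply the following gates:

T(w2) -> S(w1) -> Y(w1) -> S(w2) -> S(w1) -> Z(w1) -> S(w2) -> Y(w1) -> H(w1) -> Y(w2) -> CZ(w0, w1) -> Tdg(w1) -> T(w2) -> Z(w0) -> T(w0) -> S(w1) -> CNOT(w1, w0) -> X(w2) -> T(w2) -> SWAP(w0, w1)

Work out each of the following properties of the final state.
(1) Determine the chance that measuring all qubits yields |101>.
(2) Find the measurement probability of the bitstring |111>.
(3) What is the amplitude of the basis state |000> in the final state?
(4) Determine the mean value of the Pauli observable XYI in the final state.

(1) A full measurement returns |101> with probability 0.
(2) A full measurement returns |111> with probability 0.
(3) |000> carries amplitude sqrt(2)*exp(I*pi/4)/2 in the final state.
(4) The observable XYI averages to sqrt(2)/2.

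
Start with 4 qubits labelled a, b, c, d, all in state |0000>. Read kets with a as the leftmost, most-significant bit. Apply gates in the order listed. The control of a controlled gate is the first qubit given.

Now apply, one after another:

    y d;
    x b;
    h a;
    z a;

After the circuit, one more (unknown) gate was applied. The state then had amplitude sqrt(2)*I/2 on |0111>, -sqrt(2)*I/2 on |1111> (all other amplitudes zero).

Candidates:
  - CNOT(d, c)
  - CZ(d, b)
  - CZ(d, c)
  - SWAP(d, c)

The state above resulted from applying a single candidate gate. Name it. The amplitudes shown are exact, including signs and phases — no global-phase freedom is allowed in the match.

The unique candidate consistent with the amplitudes is CNOT(d, c).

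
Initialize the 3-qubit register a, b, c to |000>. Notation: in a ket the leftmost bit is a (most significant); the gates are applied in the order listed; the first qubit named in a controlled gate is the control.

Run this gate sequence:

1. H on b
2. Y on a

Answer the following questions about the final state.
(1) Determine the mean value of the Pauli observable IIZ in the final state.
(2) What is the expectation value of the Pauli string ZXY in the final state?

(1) The expectation value of IIZ is 1.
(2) The expectation value of ZXY is 0.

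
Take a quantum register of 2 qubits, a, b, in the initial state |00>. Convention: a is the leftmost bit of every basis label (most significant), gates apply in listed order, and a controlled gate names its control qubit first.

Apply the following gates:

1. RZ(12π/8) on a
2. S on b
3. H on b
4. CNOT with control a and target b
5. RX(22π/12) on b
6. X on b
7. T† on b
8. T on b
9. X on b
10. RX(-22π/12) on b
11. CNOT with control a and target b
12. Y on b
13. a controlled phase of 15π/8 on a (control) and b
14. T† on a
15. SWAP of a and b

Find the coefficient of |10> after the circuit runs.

|10> carries amplitude -sqrt(2)*exp(3*I*pi/4)/2 in the final state. Key observation: steps 4-11 multiply out to the identity, so the circuit reduces to the remaining gates.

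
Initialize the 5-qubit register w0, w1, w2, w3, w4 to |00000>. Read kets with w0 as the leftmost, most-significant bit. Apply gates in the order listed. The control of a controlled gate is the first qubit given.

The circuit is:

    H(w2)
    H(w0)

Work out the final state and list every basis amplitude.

After the circuit, the state carries amplitude 1/2 on |00000>, 1/2 on |00100>, 1/2 on |10000>, 1/2 on |10100>, and 0 on every other basis state.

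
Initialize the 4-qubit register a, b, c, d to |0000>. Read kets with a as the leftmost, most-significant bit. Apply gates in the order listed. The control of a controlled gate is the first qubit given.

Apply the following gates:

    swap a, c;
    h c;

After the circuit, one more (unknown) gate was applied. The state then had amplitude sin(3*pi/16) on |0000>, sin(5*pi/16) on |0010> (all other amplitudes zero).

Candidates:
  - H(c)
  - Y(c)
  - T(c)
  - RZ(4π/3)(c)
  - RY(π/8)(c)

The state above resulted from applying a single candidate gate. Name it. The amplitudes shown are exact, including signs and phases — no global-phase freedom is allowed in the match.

The applied gate was RY(π/8)(c).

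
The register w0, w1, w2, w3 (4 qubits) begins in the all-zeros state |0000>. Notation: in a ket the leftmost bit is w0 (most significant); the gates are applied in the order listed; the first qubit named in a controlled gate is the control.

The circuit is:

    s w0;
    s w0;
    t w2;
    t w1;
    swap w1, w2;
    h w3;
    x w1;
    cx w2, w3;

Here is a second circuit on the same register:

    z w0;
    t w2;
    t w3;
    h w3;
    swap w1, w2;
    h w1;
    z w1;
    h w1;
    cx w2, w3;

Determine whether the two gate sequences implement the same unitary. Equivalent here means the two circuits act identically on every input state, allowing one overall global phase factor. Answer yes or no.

No: there is an input state on which the two circuits produce genuinely different outputs (not merely differing by a phase).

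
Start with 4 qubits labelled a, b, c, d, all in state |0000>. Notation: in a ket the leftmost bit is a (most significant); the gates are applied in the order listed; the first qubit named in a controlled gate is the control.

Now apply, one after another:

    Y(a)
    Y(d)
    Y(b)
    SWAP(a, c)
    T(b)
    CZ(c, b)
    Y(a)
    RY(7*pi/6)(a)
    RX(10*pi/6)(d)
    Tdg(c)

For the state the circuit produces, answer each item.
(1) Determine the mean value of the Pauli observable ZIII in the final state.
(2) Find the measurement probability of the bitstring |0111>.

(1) The expectation value of ZIII is sqrt(3)/2.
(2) The probability of measuring |0111> is 3*sqrt(3)/16 + 3/8.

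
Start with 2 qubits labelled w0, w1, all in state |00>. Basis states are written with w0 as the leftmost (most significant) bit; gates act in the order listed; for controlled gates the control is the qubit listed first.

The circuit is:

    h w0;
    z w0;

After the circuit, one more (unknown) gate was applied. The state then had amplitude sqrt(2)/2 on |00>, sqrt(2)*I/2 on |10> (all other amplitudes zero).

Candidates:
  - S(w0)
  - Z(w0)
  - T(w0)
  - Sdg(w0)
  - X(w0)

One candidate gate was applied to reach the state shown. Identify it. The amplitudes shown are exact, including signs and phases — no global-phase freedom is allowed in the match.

The unique candidate consistent with the amplitudes is Sdg(w0).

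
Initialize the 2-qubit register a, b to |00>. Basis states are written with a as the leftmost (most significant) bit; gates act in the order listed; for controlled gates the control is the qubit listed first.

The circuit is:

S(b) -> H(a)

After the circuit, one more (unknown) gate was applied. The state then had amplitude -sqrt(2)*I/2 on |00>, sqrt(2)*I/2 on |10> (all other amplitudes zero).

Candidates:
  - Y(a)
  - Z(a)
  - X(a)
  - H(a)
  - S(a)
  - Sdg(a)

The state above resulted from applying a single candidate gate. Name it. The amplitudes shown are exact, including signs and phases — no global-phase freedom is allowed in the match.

The unique candidate consistent with the amplitudes is Y(a).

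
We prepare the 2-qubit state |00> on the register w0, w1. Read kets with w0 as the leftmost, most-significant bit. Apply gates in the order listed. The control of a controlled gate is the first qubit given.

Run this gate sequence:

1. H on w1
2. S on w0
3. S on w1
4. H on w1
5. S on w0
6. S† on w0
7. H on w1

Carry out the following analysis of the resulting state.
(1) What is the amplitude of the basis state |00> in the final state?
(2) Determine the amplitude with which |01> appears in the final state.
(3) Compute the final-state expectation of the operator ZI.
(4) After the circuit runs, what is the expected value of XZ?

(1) The final state's coefficient on |00> equals sqrt(2)/2.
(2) |01> carries amplitude sqrt(2)*I/2 in the final state.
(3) The expectation value of ZI is 1.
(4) The expectation value of XZ is 0.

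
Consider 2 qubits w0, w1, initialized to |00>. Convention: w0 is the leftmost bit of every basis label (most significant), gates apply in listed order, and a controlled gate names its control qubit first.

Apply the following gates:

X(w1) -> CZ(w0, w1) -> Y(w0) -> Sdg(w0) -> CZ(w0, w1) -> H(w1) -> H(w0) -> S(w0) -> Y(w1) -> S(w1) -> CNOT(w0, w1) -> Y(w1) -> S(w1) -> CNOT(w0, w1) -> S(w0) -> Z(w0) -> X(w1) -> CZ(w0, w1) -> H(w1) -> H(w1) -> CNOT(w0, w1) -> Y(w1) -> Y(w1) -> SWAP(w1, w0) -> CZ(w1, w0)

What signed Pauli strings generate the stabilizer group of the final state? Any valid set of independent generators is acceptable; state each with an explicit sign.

The final state is stabilized by the group generated by -XZ, +ZY; other independent generating sets are equally valid.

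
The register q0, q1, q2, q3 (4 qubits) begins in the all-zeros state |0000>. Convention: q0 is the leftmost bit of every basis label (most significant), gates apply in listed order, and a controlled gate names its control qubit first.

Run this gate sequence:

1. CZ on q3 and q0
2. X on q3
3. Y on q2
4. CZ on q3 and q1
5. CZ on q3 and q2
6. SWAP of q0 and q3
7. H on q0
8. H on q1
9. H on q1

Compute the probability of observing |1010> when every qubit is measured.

A full measurement returns |1010> with probability 1/2. Key observation: steps 8-9 multiply out to the identity, so the circuit reduces to the remaining gates.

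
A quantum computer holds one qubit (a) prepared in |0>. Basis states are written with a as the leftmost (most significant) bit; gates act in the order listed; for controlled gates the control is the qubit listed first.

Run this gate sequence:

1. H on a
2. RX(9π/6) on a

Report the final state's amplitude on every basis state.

The final amplitudes are -1/2 - I/2 on |0>, -1/2 - I/2 on |1>.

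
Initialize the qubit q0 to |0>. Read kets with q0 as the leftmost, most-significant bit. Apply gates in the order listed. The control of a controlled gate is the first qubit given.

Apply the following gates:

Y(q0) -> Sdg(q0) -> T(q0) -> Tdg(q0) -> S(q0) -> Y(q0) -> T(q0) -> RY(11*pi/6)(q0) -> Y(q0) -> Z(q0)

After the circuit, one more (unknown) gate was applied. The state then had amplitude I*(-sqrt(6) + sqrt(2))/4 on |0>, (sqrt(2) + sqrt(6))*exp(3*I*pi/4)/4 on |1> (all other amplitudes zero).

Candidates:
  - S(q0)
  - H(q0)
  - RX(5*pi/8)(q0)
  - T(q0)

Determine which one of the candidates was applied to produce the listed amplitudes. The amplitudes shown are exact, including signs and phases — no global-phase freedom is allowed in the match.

The applied gate was T(q0). Key observation: steps 1-6 multiply out to the identity, so the circuit reduces to the remaining gates.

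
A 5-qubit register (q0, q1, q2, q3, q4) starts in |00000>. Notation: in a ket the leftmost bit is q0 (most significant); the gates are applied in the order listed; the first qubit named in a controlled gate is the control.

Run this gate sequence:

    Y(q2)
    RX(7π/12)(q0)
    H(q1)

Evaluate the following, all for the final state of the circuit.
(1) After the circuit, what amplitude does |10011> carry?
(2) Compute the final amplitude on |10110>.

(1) The final state's coefficient on |10011> equals 0.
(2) The final state's coefficient on |10110> equals 0.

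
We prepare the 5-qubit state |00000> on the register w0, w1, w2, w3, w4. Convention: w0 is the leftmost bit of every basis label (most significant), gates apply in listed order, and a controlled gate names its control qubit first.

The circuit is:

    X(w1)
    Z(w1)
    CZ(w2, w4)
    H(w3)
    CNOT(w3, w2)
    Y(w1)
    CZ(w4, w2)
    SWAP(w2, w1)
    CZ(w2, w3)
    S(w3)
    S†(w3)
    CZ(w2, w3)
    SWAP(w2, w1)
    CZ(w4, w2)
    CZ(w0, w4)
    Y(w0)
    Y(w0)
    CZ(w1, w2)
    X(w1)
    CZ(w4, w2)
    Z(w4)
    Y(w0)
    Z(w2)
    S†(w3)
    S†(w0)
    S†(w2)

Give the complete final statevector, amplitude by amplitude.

The final amplitudes are sqrt(2)*I/2 on |11000>, sqrt(2)*I/2 on |11110>, and 0 on every other basis state. Key observation: gates 7-14 undo each other exactly, leaving only the rest of the circuit to track.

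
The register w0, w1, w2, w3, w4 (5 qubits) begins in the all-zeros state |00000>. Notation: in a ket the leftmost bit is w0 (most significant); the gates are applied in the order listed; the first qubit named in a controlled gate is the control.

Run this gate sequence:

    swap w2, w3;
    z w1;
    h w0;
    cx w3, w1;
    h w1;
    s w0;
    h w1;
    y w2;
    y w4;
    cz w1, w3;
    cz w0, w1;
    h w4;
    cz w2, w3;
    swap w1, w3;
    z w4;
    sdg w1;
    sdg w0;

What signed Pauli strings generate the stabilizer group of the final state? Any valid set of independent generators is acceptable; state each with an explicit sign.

One valid set of independent stabilizer generators is +XIIII, +IIIIX, +IZIII, -IIZII, +IIIZI (any independent generating set of the same group is equally correct).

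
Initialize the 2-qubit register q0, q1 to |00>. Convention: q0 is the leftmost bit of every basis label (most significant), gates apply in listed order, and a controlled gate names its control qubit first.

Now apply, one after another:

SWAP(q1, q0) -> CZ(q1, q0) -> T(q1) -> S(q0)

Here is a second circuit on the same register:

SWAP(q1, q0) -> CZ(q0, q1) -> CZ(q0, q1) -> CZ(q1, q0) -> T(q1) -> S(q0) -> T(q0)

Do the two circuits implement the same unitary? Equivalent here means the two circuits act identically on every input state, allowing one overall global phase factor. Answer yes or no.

No: there is an input state on which the two circuits produce genuinely different outputs (not merely differing by a phase).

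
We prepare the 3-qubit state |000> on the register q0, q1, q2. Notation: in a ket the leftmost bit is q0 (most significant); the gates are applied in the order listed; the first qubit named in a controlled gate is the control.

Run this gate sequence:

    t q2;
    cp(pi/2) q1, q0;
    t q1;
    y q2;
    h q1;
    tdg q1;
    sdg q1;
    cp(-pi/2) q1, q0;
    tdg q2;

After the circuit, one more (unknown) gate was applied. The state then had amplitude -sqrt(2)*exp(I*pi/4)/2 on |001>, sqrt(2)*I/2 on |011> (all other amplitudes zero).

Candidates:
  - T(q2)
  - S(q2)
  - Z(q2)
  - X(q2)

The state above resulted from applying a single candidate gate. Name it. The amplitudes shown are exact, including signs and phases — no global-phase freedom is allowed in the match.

The applied gate was Z(q2).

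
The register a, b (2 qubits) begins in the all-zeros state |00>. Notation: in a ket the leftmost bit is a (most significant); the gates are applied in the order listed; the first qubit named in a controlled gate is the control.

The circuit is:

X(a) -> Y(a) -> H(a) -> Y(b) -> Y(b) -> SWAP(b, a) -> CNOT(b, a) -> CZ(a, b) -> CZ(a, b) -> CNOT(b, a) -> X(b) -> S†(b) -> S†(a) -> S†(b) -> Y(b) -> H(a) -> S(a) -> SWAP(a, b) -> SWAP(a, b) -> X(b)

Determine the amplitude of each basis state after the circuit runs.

The resulting statevector has amplitude 1/2 on |00>, 1/2 on |01>, I/2 on |10>, I/2 on |11>. Key observation: the block from step 7 through step 10 cancels to the identity and can be dropped.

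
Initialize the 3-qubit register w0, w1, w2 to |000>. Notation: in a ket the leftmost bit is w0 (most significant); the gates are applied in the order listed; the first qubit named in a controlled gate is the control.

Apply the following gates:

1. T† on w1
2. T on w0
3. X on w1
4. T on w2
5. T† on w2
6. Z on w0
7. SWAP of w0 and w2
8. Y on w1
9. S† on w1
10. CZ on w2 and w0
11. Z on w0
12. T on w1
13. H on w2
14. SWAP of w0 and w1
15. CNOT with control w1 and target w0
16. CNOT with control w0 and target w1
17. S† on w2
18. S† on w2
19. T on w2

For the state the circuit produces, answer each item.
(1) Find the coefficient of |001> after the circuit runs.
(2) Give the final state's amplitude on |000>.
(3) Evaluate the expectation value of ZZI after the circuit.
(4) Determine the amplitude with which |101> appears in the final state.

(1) The final state's coefficient on |001> equals sqrt(2)*exp(3*I*pi/4)/2.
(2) The final state's coefficient on |000> equals -sqrt(2)*I/2.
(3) The expectation value of ZZI is 1.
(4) |101> carries amplitude 0 in the final state.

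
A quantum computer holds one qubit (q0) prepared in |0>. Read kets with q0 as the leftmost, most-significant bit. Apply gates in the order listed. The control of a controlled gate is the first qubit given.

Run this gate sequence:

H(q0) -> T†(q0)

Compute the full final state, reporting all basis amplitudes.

After the circuit, the state carries amplitude sqrt(2)/2 on |0>, -sqrt(2)*exp(3*I*pi/4)/2 on |1>.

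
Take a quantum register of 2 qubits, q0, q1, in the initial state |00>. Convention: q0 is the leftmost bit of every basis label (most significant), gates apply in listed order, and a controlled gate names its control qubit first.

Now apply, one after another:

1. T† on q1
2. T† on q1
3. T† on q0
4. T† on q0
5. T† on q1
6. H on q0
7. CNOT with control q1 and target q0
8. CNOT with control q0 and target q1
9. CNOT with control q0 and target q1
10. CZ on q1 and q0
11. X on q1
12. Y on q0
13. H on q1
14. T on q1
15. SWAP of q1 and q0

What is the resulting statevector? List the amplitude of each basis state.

After the circuit, the state carries amplitude -I/2 on |00>, I/2 on |01>, exp(3*I*pi/4)/2 on |10>, -exp(3*I*pi/4)/2 on |11>. Key observation: the block from step 8 through step 9 cancels to the identity and can be dropped.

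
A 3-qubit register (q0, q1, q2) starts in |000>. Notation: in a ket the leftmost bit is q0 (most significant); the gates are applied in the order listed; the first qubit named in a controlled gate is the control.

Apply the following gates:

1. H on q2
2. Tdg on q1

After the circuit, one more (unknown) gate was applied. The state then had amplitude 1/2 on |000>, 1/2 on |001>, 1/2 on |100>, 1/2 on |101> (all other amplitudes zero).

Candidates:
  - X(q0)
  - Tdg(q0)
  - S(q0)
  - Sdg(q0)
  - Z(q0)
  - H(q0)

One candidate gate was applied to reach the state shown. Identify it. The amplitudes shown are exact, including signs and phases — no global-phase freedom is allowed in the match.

The unique candidate consistent with the amplitudes is H(q0).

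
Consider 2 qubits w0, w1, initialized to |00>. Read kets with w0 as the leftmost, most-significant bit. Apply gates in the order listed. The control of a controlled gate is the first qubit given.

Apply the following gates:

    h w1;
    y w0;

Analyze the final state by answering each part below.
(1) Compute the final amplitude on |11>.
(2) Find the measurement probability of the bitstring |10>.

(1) The amplitude on |11> is sqrt(2)*I/2.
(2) A full measurement returns |10> with probability 1/2.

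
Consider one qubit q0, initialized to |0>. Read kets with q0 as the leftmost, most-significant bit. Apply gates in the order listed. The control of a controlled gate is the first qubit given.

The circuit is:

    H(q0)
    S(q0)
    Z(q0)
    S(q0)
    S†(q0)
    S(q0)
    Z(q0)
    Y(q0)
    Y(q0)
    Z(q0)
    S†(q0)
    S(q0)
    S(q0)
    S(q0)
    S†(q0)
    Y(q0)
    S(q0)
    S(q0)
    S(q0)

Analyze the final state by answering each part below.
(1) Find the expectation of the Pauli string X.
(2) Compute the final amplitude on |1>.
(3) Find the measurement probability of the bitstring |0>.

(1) The expectation value of X is 1. Key observation: gates 5-12 undo each other exactly, leaving only the rest of the circuit to track.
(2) The final state's coefficient on |1> equals sqrt(2)/2.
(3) A full measurement returns |0> with probability 1/2.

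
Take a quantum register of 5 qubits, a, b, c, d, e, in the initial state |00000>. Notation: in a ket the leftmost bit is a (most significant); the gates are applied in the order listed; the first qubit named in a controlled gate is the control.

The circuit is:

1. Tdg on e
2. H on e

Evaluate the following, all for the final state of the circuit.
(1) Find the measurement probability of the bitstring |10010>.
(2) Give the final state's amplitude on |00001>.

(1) A full measurement returns |10010> with probability 0.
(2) The amplitude on |00001> is sqrt(2)/2.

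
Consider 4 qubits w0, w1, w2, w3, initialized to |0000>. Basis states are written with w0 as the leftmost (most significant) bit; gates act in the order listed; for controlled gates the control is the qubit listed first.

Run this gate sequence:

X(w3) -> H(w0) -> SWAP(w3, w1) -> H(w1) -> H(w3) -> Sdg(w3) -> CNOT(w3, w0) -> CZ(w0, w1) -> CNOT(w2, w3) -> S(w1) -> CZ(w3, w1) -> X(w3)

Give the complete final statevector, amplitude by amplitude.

The resulting statevector has amplitude -sqrt(2)*I/4 on |0000>, sqrt(2)/4 on |0001>, 0 on |0010>, 0 on |0011>, sqrt(2)/4 on |0100>, -sqrt(2)*I/4 on |0101>, 0 on |0110>, 0 on |0111>, -sqrt(2)*I/4 on |1000>, sqrt(2)/4 on |1001>, 0 on |1010>, 0 on |1011>, -sqrt(2)/4 on |1100>, sqrt(2)*I/4 on |1101>, 0 on |1110>, 0 on |1111>.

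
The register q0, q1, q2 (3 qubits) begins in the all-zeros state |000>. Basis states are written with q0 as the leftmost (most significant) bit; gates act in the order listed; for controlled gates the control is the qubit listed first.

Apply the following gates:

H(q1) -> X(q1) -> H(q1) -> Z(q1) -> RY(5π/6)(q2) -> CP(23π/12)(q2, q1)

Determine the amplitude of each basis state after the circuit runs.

The resulting statevector has amplitude -sqrt(2)/4 + sqrt(6)/4 on |000>, sqrt(2)/4 + sqrt(6)/4 on |001>, and 0 on every other basis state. Key observation: the block from step 1 through step 4 cancels to the identity and can be dropped.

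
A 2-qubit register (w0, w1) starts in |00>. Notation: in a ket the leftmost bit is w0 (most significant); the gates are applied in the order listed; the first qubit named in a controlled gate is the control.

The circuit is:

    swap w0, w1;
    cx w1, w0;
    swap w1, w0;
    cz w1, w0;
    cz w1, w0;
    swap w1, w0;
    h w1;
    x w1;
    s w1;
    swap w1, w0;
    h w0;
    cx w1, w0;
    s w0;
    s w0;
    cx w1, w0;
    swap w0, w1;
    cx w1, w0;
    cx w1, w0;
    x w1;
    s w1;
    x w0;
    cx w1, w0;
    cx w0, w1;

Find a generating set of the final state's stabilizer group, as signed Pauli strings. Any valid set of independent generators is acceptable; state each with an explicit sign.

One valid set of independent stabilizer generators is +XI, -IZ (any independent generating set of the same group is equally correct).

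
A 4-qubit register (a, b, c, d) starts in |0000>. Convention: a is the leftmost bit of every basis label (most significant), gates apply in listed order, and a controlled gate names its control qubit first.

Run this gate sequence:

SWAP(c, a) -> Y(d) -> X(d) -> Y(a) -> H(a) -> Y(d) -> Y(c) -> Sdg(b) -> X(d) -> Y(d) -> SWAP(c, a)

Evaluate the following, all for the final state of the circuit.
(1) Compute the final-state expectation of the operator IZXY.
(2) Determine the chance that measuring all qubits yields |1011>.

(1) The observable IZXY averages to 0.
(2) The probability of measuring |1011> is 1/2.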